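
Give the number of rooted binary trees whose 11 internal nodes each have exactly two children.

58786

Full binary trees with n internal nodes are counted by C_n; here n = 11.
C_11 = C(22,11)/12 = 705432/12 = 58786.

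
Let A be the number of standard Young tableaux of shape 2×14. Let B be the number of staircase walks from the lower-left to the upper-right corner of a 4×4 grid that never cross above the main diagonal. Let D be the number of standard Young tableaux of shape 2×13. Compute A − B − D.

1931526

By the hook-length formula (or a Dyck-path bijection), SYT of shape 2×14 number C_14. So A = C_14 = 2674440.
Sub-diagonal monotone paths from (0,0) to (4,4) biject with Dyck paths of semilength 4, giving C_4. So B = C_4 = 14.
By the hook-length formula (or a Dyck-path bijection), SYT of shape 2×13 number C_13. So D = C_13 = 742900.
A − B − D = 2674440 − 14 − 742900 = 1931526.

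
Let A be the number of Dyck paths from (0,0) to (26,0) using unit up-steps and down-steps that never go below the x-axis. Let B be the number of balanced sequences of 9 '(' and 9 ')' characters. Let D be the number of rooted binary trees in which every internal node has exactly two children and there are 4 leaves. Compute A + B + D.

A Dyck path with 13 up-steps and 13 down-steps has semilength 13, so there are C_13 of them. So A = C_13 = 742900.
With 9 pairs the number of balanced bracket strings is the Catalan number C_9. So B = C_9 = 4862.
A full binary tree with L leaves has L−1 internal nodes and is counted by C_{L−1}; L = 4 gives C_3. So D = C_3 = 5.
A + B + D = 742900 + 4862 + 5 = 747767.

747767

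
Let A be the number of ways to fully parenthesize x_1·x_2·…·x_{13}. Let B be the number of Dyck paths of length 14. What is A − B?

Parenthesizations of m factors correspond to full binary trees with m leaves, counted by C_{m−1}; m = 13 gives C_12. So A = C_12 = 208012.
Paths of 7 up- and 7 down-steps that never dip below the axis are Dyck paths; their count is C_7. So B = C_7 = 429.
A − B = 208012 − 429 = 207583.

207583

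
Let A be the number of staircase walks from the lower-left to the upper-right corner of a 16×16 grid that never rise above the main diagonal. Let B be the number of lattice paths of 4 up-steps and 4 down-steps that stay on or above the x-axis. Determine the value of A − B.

Sub-diagonal monotone paths from (0,0) to (16,16) biject with Dyck paths of semilength 16, giving C_16. So A = C_16 = 35357670.
Paths of 4 up- and 4 down-steps that never dip below the axis are Dyck paths; their count is C_4. So B = C_4 = 14.
A − B = 35357670 − 14 = 35357656.

35357656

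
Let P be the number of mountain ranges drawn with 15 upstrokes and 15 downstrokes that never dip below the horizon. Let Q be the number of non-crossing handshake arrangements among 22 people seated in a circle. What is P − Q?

Paths of 15 up- and 15 down-steps that never dip below the axis are Dyck paths; their count is C_15. So P = C_15 = 9694845.
With 22 = 2·11 people, non-crossing handshake pairings are non-crossing perfect matchings on a circle, counted by C_11. So Q = C_11 = 58786.
P − Q = 9694845 − 58786 = 9636059.

9636059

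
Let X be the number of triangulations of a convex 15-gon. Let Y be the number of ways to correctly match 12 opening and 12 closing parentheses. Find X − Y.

534888

The number of triangulations of a 15-gon is the Catalan number C_13 (index = sides − 2). So X = C_13 = 742900.
With 12 pairs the number of balanced bracket strings is the Catalan number C_12. So Y = C_12 = 208012.
X − Y = 742900 − 208012 = 534888.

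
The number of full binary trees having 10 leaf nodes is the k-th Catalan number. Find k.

9

A full binary tree with L leaves has L−1 internal nodes and is counted by C_{L−1}; L = 10 gives C_9.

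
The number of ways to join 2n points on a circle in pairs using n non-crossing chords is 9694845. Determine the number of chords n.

Non-crossing pairings of 2n points on a circle are counted by C_n; 9694845 = C_15.

15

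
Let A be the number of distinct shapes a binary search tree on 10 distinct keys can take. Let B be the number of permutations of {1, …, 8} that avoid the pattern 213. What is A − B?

There are C_n binary search tree shapes on n keys; with n = 10 that is C_10. So A = C_10 = 16796.
For any fixed pattern of length 3, the pattern-avoiding permutations of [8] number C_8. So B = C_8 = 1430.
A − B = 16796 − 1430 = 15366.

15366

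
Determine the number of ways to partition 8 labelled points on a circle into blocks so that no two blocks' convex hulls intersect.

Non-crossing partitions of an n-element set are counted by C_n; here n = 8.
C_8 = C_7 · 2(2·7+1)/(7+2) = 429 · 30/9 = 1430.

1430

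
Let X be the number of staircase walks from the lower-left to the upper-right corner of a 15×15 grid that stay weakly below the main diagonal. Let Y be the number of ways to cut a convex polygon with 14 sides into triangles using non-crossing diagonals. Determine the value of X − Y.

9486833

Sub-diagonal monotone paths from (0,0) to (15,15) biject with Dyck paths of semilength 15, giving C_15. So X = C_15 = 9694845.
A convex 14-gon is triangulated into 12 triangles, and the number of such triangulations is the Catalan number C_{14−2} = C_12. So Y = C_12 = 208012.
X − Y = 9694845 − 208012 = 9486833.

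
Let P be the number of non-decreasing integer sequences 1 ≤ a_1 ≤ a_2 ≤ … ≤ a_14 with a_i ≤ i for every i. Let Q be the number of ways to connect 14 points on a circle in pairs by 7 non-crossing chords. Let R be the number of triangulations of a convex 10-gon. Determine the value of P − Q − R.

2672581

Such sub-staircase sequences of length n are counted by C_n; here n = 14. So P = C_14 = 2674440.
Non-crossing perfect matchings of 2n points on a circle are counted by C_n; with 14 points, n = 7. So Q = C_7 = 429.
A convex 10-gon is triangulated into 8 triangles, and the number of such triangulations is the Catalan number C_{10−2} = C_8. So R = C_8 = 1430.
P − Q − R = 2674440 − 429 − 1430 = 2672581.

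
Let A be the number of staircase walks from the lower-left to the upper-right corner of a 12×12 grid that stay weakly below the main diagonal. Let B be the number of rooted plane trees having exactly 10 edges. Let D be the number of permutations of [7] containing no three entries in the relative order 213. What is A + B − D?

Sub-diagonal monotone paths from (0,0) to (12,12) biject with Dyck paths of semilength 12, giving C_12. So A = C_12 = 208012.
Rooted ordered trees with n edges are counted by C_n; here n = 10. So B = C_10 = 16796.
For any fixed pattern of length 3, the pattern-avoiding permutations of [7] number C_7. So D = C_7 = 429.
A + B − D = 208012 + 16796 − 429 = 224379.

224379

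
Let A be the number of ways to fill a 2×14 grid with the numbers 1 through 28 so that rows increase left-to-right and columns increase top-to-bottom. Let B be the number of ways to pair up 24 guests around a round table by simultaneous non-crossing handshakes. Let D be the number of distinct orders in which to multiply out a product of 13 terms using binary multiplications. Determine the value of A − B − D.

2258416

By the hook-length formula (or a Dyck-path bijection), SYT of shape 2×14 number C_14. So A = C_14 = 2674440.
Non-crossing handshake pairings of 2n people are counted by C_n; 24 people gives n = 12. So B = C_12 = 208012.
Parenthesizations of m factors correspond to full binary trees with m leaves, counted by C_{m−1}; m = 13 gives C_12. So D = C_12 = 208012.
A − B − D = 2674440 − 208012 − 208012 = 2258416.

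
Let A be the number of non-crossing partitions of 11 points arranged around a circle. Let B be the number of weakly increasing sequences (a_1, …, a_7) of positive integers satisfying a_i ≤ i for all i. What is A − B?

Non-crossing partitions of an n-element set are counted by C_n; here n = 11. So A = C_11 = 58786.
Weakly increasing sequences with a_i ≤ i biject with Dyck paths of semilength 7, so there are C_7. So B = C_7 = 429.
A − B = 58786 − 429 = 58357.

58357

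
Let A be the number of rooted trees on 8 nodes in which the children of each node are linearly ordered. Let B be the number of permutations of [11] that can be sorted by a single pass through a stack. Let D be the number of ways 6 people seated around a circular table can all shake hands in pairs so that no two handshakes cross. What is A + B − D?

Rooted ordered (plane) trees on m nodes have m−1 edges and are counted by C_{m−1}; m = 8 gives C_7. So A = C_7 = 429.
Stack-sortable permutations are exactly the 231-avoiding ones, counted by C_n; here n = 11. So B = C_11 = 58786.
With 6 = 2·3 people, non-crossing handshake pairings are non-crossing perfect matchings on a circle, counted by C_3. So D = C_3 = 5.
A + B − D = 429 + 58786 − 5 = 59210.

59210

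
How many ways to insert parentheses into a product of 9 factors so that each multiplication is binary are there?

Bracketing 9 factors into binary products is counted by C_{9−1} = C_8.
C_8 = C(16,8)/9 = 12870/9 = 1430.

1430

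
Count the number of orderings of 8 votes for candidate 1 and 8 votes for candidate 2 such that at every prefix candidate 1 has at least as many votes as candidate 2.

1430

Ballot sequences with n votes each where one side never trails are Dyck words, counted by C_n; here n = 8.
C_8 = 1430.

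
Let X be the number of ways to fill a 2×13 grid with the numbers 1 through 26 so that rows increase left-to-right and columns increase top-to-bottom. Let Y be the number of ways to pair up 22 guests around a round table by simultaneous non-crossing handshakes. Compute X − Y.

By the hook-length formula (or a Dyck-path bijection), SYT of shape 2×13 number C_13. So X = C_13 = 742900.
With 22 = 2·11 people, non-crossing handshake pairings are non-crossing perfect matchings on a circle, counted by C_11. So Y = C_11 = 58786.
X − Y = 742900 − 58786 = 684114.

684114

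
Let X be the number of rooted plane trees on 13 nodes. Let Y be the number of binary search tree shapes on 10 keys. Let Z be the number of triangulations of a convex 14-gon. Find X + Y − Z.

A rooted plane tree on 13 nodes has 12 edges, and such trees are counted by C_12. So X = C_12 = 208012.
Rooted binary trees with 10 nodes (each child slot possibly empty) number C_10. So Y = C_10 = 16796.
Triangulations of a convex m-gon are counted by C_{m−2}; with m = 14 this is C_12. So Z = C_12 = 208012.
X + Y − Z = 208012 + 16796 − 208012 = 16796.

16796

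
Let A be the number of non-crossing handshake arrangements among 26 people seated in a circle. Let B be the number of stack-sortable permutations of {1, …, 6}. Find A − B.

742768

Non-crossing handshake pairings of 2n people are counted by C_n; 26 people gives n = 13. So A = C_13 = 742900.
By Knuth's characterisation, the stack-sortable permutations of length 6 are the 231-avoiders, numbering C_6. So B = C_6 = 132.
A − B = 742900 − 132 = 742768.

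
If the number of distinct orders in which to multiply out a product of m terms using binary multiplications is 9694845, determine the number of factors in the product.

16

Parenthesizations of m factors are counted by C_{m−1}, and C_15 = 9694845.
So the index is 15, and the number of factors is 15 + 1 = 16.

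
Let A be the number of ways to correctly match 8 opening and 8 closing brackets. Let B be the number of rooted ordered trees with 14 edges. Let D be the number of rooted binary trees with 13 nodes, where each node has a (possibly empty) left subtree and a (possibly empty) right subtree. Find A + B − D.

1932970

A balanced arrangement of 8 bracket pairs is a Dyck word of semilength 8, so the count is C_8. So A = C_8 = 1430.
Rooted ordered trees with n edges are counted by C_n; here n = 14. So B = C_14 = 2674440.
Binary trees (left/right distinguished) on n nodes are counted by C_n; here n = 13. So D = C_13 = 742900.
A + B − D = 1430 + 2674440 − 742900 = 1932970.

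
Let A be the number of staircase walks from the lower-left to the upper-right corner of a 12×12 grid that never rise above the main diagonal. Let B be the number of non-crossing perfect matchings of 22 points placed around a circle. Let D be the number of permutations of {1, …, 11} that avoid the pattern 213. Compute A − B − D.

90440

Monotone paths in an n×n grid that stay weakly below the diagonal are counted by C_n; here n = 12. So A = C_12 = 208012.
Non-crossing perfect matchings of 2n points on a circle are counted by C_n; with 22 points, n = 11. So B = C_11 = 58786.
Permutations of [n] avoiding any single length-3 pattern are counted by C_n; here n = 11. So D = C_11 = 58786.
A − B − D = 208012 − 58786 − 58786 = 90440.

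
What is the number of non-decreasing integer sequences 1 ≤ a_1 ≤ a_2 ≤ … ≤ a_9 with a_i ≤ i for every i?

Such sub-staircase sequences of length n are counted by C_n; here n = 9.
C_9 = C(18,9)/10 = 48620/10 = 4862.

4862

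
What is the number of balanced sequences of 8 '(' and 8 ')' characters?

Balanced strings of n pairs of brackets are counted by C_n; here n = 8.
C_8 = C(16,8)/9 = 12870/9 = 1430.

1430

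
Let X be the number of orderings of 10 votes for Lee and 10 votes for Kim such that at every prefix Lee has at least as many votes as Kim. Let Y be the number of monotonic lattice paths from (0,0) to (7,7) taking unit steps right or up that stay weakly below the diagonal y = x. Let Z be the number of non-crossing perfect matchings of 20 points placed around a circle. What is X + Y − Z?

429

Reading a vote for the leader as '(' and for the other as ')' turns such a sequence into a balanced string of 10 pairs, so the count is C_10. So X = C_10 = 16796.
Monotone paths in an n×n grid that stay weakly below the diagonal are counted by C_n; here n = 7. So Y = C_7 = 429.
Pairing 20 circle points by 10 non-crossing chords gives C_10 matchings. So Z = C_10 = 16796.
X + Y − Z = 16796 + 429 − 16796 = 429.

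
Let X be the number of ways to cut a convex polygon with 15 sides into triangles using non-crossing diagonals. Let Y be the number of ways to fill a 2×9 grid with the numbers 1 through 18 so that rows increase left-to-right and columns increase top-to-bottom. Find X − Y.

738038

Triangulations of a convex m-gon are counted by C_{m−2}; with m = 15 this is C_13. So X = C_13 = 742900.
By the hook-length formula (or a Dyck-path bijection), SYT of shape 2×9 number C_9. So Y = C_9 = 4862.
X − Y = 742900 − 4862 = 738038.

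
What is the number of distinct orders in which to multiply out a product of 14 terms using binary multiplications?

742900

Ways to associate a product of 14 factors correspond to binary trees on 14 leaves, so the count is C_13.
C_13 = C(26,13)/14 = 10400600/14 = 742900.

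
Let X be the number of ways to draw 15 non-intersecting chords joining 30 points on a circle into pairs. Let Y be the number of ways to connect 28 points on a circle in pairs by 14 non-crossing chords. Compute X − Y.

7020405

Non-crossing perfect matchings of 2n points on a circle are counted by C_n; with 30 points, n = 15. So X = C_15 = 9694845.
Non-crossing perfect matchings of 2n points on a circle are counted by C_n; with 28 points, n = 14. So Y = C_14 = 2674440.
X − Y = 9694845 − 2674440 = 7020405.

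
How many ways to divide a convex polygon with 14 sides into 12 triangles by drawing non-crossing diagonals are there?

208012

A convex 14-gon is triangulated into 12 triangles, and the number of such triangulations is the Catalan number C_{14−2} = C_12.
C_12 = C_11 · 2(2·11+1)/(11+2) = 58786 · 46/13 = 208012.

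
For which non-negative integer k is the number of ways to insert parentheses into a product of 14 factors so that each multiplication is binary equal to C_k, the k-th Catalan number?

Ways to associate a product of 14 factors correspond to binary trees on 14 leaves, so the count is C_13.

13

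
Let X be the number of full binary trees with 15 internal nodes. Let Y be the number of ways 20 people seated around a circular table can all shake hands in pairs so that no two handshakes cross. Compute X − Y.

9678049

Full binary trees with n internal nodes are counted by C_n; here n = 15. So X = C_15 = 9694845.
With 20 = 2·10 people, non-crossing handshake pairings are non-crossing perfect matchings on a circle, counted by C_10. So Y = C_10 = 16796.
X − Y = 9694845 − 16796 = 9678049.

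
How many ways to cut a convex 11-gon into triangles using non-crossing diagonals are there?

The number of triangulations of an 11-gon is the Catalan number C_9 (index = sides − 2).
C_9 = 4862.

4862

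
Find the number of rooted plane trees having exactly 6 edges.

132

A rooted plane tree with 6 edges has 7 nodes, and the count is C_6.
C_6 = C(12,6)/7 = 924/7 = 132.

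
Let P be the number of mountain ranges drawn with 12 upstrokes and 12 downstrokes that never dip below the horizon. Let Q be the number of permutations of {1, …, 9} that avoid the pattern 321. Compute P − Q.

203150

Dyck paths of semilength n (length 2n) are counted by C_n; here n = 12. So P = C_12 = 208012.
Permutations of [n] avoiding any single length-3 pattern are counted by C_n; here n = 9. So Q = C_9 = 4862.
P − Q = 208012 − 4862 = 203150.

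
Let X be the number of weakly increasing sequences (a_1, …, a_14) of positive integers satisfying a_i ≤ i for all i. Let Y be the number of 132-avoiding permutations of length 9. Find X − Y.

Such sub-staircase sequences of length n are counted by C_n; here n = 14. So X = C_14 = 2674440.
For any fixed pattern of length 3, the pattern-avoiding permutations of [9] number C_9. So Y = C_9 = 4862.
X − Y = 2674440 − 4862 = 2669578.

2669578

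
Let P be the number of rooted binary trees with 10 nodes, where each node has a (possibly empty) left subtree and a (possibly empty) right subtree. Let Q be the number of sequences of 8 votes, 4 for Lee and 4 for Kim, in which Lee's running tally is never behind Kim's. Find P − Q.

Binary trees (left/right distinguished) on n nodes are counted by C_n; here n = 10. So P = C_10 = 16796.
Ballot sequences with n votes each where one side never trails are Dyck words, counted by C_n; here n = 4. So Q = C_4 = 14.
P − Q = 16796 − 14 = 16782.

16782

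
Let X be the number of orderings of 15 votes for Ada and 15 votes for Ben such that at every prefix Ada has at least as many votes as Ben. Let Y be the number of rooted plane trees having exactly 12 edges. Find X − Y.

9486833

Reading a vote for the leader as '(' and for the other as ')' turns such a sequence into a balanced string of 15 pairs, so the count is C_15. So X = C_15 = 9694845.
A rooted plane tree with 12 edges has 13 nodes, and the count is C_12. So Y = C_12 = 208012.
X − Y = 9694845 − 208012 = 9486833.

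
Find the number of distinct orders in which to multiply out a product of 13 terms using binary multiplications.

208012

Parenthesizations of m factors correspond to full binary trees with m leaves, counted by C_{m−1}; m = 13 gives C_12.
C_12 = C(24,12)/13 = 2704156/13 = 208012.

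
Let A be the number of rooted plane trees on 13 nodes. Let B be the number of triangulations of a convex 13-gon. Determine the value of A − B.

A rooted plane tree on 13 nodes has 12 edges, and such trees are counted by C_12. So A = C_12 = 208012.
Triangulations of a convex m-gon are counted by C_{m−2}; with m = 13 this is C_11. So B = C_11 = 58786.
A − B = 208012 − 58786 = 149226.

149226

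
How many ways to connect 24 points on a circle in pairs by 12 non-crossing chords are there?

Non-crossing perfect matchings of 2n points on a circle are counted by C_n; with 24 points, n = 12.
C_12 = 208012.

208012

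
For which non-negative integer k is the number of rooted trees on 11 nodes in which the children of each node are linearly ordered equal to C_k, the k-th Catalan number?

A rooted plane tree on 11 nodes has 10 edges, and such trees are counted by C_10.

10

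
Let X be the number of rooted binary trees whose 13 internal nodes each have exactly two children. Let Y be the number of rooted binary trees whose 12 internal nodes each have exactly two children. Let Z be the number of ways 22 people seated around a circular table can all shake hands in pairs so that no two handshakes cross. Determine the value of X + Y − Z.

892126

The number of full binary trees on 13 internal nodes is the Catalan number C_13. So X = C_13 = 742900.
The number of full binary trees on 12 internal nodes is the Catalan number C_12. So Y = C_12 = 208012.
Non-crossing handshake pairings of 2n people are counted by C_n; 22 people gives n = 11. So Z = C_11 = 58786.
X + Y − Z = 742900 + 208012 − 58786 = 892126.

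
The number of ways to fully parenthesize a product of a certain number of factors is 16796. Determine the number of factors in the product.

11

Parenthesizations of m factors are counted by C_{m−1}; 16796 = C_10.
So the index is 10, and the number of factors is 10 + 1 = 11.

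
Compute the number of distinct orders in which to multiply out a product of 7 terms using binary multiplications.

132

Ways to associate a product of 7 factors correspond to binary trees on 7 leaves, so the count is C_6.
C_6 = 132.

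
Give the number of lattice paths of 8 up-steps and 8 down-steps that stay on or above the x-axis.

1430

Dyck paths of semilength n (length 2n) are counted by C_n; here n = 8.
C_8 = C_7 · 2(2·7+1)/(7+2) = 429 · 30/9 = 1430.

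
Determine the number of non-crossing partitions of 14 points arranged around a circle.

2674440

Non-crossing partitions of an n-element set are counted by C_n; here n = 14.
C_14 = C_13 · 2(2·13+1)/(13+2) = 742900 · 54/15 = 2674440.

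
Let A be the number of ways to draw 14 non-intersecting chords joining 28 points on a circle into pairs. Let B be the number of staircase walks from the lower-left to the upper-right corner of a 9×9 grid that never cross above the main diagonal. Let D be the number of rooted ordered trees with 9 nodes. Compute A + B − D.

2677872

Non-crossing perfect matchings of 2n points on a circle are counted by C_n; with 28 points, n = 14. So A = C_14 = 2674440.
Sub-diagonal monotone paths from (0,0) to (9,9) biject with Dyck paths of semilength 9, giving C_9. So B = C_9 = 4862.
A rooted plane tree on 9 nodes has 8 edges, and such trees are counted by C_8. So D = C_8 = 1430.
A + B − D = 2674440 + 4862 − 1430 = 2677872.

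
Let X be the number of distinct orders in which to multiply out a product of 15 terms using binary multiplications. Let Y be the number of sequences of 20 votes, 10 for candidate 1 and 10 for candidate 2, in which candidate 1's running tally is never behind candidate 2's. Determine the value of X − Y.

2657644

Parenthesizations of m factors correspond to full binary trees with m leaves, counted by C_{m−1}; m = 15 gives C_14. So X = C_14 = 2674440.
Reading a vote for the leader as '(' and for the other as ')' turns such a sequence into a balanced string of 10 pairs, so the count is C_10. So Y = C_10 = 16796.
X − Y = 2674440 − 16796 = 2657644.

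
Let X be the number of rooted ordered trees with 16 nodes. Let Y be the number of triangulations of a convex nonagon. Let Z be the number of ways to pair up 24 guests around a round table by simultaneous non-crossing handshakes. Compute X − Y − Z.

A rooted plane tree on 16 nodes has 15 edges, and such trees are counted by C_15. So X = C_15 = 9694845.
Triangulations of a convex m-gon are counted by C_{m−2}; with m = 9 this is C_7. So Y = C_7 = 429.
Non-crossing handshake pairings of 2n people are counted by C_n; 24 people gives n = 12. So Z = C_12 = 208012.
X − Y − Z = 9694845 − 429 − 208012 = 9486404.

9486404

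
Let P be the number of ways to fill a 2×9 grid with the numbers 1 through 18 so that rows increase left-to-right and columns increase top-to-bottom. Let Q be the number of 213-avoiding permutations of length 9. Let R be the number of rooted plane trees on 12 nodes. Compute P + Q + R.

68510

By the hook-length formula (or a Dyck-path bijection), SYT of shape 2×9 number C_9. So P = C_9 = 4862.
For any fixed pattern of length 3, the pattern-avoiding permutations of [9] number C_9. So Q = C_9 = 4862.
A rooted plane tree on 12 nodes has 11 edges, and such trees are counted by C_11. So R = C_11 = 58786.
P + Q + R = 4862 + 4862 + 58786 = 68510.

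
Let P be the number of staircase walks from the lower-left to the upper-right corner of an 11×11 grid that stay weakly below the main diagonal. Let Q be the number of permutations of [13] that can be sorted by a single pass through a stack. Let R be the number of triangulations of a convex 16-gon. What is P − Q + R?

1990326

Sub-diagonal monotone paths from (0,0) to (11,11) biject with Dyck paths of semilength 11, giving C_11. So P = C_11 = 58786.
By Knuth's characterisation, the stack-sortable permutations of length 13 are the 231-avoiders, numbering C_13. So Q = C_13 = 742900.
A convex 16-gon is triangulated into 14 triangles, and the number of such triangulations is the Catalan number C_{16−2} = C_14. So R = C_14 = 2674440.
P − Q + R = 58786 − 742900 + 2674440 = 1990326.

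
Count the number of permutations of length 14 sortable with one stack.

By Knuth's characterisation, the stack-sortable permutations of length 14 are the 231-avoiders, numbering C_14.
C_14 = C_13 · 2(2·13+1)/(13+2) = 742900 · 54/15 = 2674440.

2674440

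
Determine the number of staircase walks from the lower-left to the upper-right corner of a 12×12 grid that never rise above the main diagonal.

Sub-diagonal monotone paths from (0,0) to (12,12) biject with Dyck paths of semilength 12, giving C_12.
C_12 = 208012.

208012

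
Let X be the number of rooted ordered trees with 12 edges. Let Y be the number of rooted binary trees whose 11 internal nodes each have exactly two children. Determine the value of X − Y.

149226

A rooted plane tree with 12 edges has 13 nodes, and the count is C_12. So X = C_12 = 208012.
Full binary trees with n internal nodes are counted by C_n; here n = 11. So Y = C_11 = 58786.
X − Y = 208012 − 58786 = 149226.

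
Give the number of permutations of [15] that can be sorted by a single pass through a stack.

9694845

Stack-sortable permutations are exactly the 231-avoiding ones, counted by C_n; here n = 15.
C_15 = C_14 · 2(2·14+1)/(14+2) = 2674440 · 58/16 = 9694845.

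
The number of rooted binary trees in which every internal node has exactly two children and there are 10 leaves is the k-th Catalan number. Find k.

Full binary trees with 10 leaves have 10−1 = 9 internal nodes, so there are C_9 of them.

9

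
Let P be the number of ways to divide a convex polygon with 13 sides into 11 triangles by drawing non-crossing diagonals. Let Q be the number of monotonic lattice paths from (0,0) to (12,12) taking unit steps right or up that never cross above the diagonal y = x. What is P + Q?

266798

A convex 13-gon is triangulated into 11 triangles, and the number of such triangulations is the Catalan number C_{13−2} = C_11. So P = C_11 = 58786.
Monotone paths in an n×n grid that stay weakly below the diagonal are counted by C_n; here n = 12. So Q = C_12 = 208012.
P + Q = 58786 + 208012 = 266798.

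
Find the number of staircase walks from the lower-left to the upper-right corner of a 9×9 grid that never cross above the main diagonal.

Sub-diagonal monotone paths from (0,0) to (9,9) biject with Dyck paths of semilength 9, giving C_9.
C_9 = 4862.

4862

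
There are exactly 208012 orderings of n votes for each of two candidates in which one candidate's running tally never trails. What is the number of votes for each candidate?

Such ballot sequences with n votes each are counted by C_n. The Catalan number equal to 208012 is C_12.

12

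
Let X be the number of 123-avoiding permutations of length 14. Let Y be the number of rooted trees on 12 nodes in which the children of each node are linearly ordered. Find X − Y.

Permutations of [n] avoiding any single length-3 pattern are counted by C_n; here n = 14. So X = C_14 = 2674440.
Rooted ordered (plane) trees on m nodes have m−1 edges and are counted by C_{m−1}; m = 12 gives C_11. So Y = C_11 = 58786.
X − Y = 2674440 − 58786 = 2615654.

2615654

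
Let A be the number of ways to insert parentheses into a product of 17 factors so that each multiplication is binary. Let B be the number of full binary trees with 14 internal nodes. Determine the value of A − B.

Ways to associate a product of 17 factors correspond to binary trees on 17 leaves, so the count is C_16. So A = C_16 = 35357670.
Full binary trees with n internal nodes are counted by C_n; here n = 14. So B = C_14 = 2674440.
A − B = 35357670 − 2674440 = 32683230.

32683230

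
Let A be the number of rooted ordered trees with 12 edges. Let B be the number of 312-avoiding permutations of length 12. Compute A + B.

A rooted plane tree with 12 edges has 13 nodes, and the count is C_12. So A = C_12 = 208012.
For any fixed pattern of length 3, the pattern-avoiding permutations of [12] number C_12. So B = C_12 = 208012.
A + B = 208012 + 208012 = 416024.

416024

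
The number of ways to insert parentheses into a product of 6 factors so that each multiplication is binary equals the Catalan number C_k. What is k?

Bracketing 6 factors into binary products is counted by C_{6−1} = C_5.

5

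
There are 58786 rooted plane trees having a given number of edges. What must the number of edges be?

11

Rooted ordered trees with n edges are counted by C_n. Since C_11 = 58786, the index is 11.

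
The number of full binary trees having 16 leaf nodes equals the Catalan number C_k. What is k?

15

Full binary trees with 16 leaves have 16−1 = 15 internal nodes, so there are C_15 of them.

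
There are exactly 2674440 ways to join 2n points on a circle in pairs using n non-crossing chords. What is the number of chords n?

Non-crossing pairings of 2n points on a circle are counted by C_n. Since C_14 = 2674440, the index is 14.

14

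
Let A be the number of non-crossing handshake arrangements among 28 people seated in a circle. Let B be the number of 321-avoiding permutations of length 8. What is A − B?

2673010

Non-crossing handshake pairings of 2n people are counted by C_n; 28 people gives n = 14. So A = C_14 = 2674440.
Permutations of [n] avoiding any single length-3 pattern are counted by C_n; here n = 8. So B = C_8 = 1430.
A − B = 2674440 − 1430 = 2673010.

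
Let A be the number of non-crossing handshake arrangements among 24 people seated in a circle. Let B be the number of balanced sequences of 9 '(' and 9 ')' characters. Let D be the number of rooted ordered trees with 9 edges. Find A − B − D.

Non-crossing handshake pairings of 2n people are counted by C_n; 24 people gives n = 12. So A = C_12 = 208012.
Balanced strings of n pairs of brackets are counted by C_n; here n = 9. So B = C_9 = 4862.
Rooted ordered trees with n edges are counted by C_n; here n = 9. So D = C_9 = 4862.
A − B − D = 208012 − 4862 − 4862 = 198288.

198288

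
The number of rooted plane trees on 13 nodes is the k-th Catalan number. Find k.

12

Rooted ordered (plane) trees on m nodes have m−1 edges and are counted by C_{m−1}; m = 13 gives C_12.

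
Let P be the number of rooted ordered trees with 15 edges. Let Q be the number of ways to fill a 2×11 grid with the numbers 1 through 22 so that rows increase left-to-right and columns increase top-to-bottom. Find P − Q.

A rooted plane tree with 15 edges has 16 nodes, and the count is C_15. So P = C_15 = 9694845.
Standard Young tableaux of shape 2×n are counted by C_n; here n = 11. So Q = C_11 = 58786.
P − Q = 9694845 − 58786 = 9636059.

9636059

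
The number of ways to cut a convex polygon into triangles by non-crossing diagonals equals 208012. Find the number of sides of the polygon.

14

Triangulations of a convex m-gon are counted by C_{m−2}; 208012 = C_12.
So m − 2 = 12, giving m = 14 sides.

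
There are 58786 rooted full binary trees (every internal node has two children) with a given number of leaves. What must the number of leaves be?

Full binary trees with L leaves are counted by C_{L−1}; 58786 = C_11.
So the index is 11, and the number of leaves is 11 + 1 = 12.

12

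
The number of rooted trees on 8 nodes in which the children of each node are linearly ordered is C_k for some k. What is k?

7

A rooted plane tree on 8 nodes has 7 edges, and such trees are counted by C_7.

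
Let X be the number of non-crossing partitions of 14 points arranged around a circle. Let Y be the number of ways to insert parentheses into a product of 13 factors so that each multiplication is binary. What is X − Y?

2466428

Non-crossing partitions of an n-element set are counted by C_n; here n = 14. So X = C_14 = 2674440.
Parenthesizations of m factors correspond to full binary trees with m leaves, counted by C_{m−1}; m = 13 gives C_12. So Y = C_12 = 208012.
X − Y = 2674440 − 208012 = 2466428.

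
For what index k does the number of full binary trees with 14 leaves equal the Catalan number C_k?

Full binary trees with 14 leaves have 14−1 = 13 internal nodes, so there are C_13 of them.

13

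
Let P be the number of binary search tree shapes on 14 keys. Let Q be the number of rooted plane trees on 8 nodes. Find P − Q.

There are C_n binary search tree shapes on n keys; with n = 14 that is C_14. So P = C_14 = 2674440.
Rooted ordered (plane) trees on m nodes have m−1 edges and are counted by C_{m−1}; m = 8 gives C_7. So Q = C_7 = 429.
P − Q = 2674440 − 429 = 2674011.

2674011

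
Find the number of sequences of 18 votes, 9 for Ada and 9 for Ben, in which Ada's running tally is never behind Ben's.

Ballot sequences with n votes each where one side never trails are Dyck words, counted by C_n; here n = 9.
C_9 = 4862.

4862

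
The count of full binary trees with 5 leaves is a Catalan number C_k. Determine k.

Full binary trees with 5 leaves have 5−1 = 4 internal nodes, so there are C_4 of them.

4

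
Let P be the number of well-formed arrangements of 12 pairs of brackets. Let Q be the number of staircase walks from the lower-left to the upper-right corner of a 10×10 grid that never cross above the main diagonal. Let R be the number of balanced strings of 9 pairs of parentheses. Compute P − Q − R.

186354

Balanced strings of n pairs of brackets are counted by C_n; here n = 12. So P = C_12 = 208012.
Sub-diagonal monotone paths from (0,0) to (10,10) biject with Dyck paths of semilength 10, giving C_10. So Q = C_10 = 16796.
A balanced arrangement of 9 bracket pairs is a Dyck word of semilength 9, so the count is C_9. So R = C_9 = 4862.
P − Q − R = 208012 − 16796 − 4862 = 186354.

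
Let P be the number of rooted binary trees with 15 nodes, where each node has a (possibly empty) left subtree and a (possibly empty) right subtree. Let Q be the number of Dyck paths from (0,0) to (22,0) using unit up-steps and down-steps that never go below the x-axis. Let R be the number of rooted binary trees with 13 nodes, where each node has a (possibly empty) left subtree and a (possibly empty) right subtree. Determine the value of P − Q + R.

There are C_n binary search tree shapes on n keys; with n = 15 that is C_15. So P = C_15 = 9694845.
A Dyck path with 11 up-steps and 11 down-steps has semilength 11, so there are C_11 of them. So Q = C_11 = 58786.
Binary trees (left/right distinguished) on n nodes are counted by C_n; here n = 13. So R = C_13 = 742900.
P − Q + R = 9694845 − 58786 + 742900 = 10378959.

10378959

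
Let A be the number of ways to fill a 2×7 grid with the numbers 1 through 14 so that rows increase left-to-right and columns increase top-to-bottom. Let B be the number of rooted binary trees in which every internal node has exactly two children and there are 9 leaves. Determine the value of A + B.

1859

Standard Young tableaux of shape 2×n are counted by C_n; here n = 7. So A = C_7 = 429.
Full binary trees with 9 leaves have 9−1 = 8 internal nodes, so there are C_8 of them. So B = C_8 = 1430.
A + B = 429 + 1430 = 1859.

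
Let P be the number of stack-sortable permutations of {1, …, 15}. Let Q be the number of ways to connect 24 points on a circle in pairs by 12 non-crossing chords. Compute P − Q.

By Knuth's characterisation, the stack-sortable permutations of length 15 are the 231-avoiders, numbering C_15. So P = C_15 = 9694845.
Non-crossing perfect matchings of 2n points on a circle are counted by C_n; with 24 points, n = 12. So Q = C_12 = 208012.
P − Q = 9694845 − 208012 = 9486833.

9486833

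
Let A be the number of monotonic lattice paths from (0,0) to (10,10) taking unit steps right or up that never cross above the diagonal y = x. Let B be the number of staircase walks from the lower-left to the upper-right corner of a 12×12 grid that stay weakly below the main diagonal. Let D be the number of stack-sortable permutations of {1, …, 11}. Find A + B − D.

Monotone paths in an n×n grid that stay weakly below the diagonal are counted by C_n; here n = 10. So A = C_10 = 16796.
Monotone paths in an n×n grid that stay weakly below the diagonal are counted by C_n; here n = 12. So B = C_12 = 208012.
By Knuth's characterisation, the stack-sortable permutations of length 11 are the 231-avoiders, numbering C_11. So D = C_11 = 58786.
A + B − D = 16796 + 208012 − 58786 = 166022.

166022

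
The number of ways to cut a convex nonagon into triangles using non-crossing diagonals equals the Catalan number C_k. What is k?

7

A convex 9-gon is triangulated into 7 triangles, and the number of such triangulations is the Catalan number C_{9−2} = C_7.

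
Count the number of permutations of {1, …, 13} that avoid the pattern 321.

Permutations of [n] avoiding any single length-3 pattern are counted by C_n; here n = 13.
C_13 = C_12 · 2(2·12+1)/(12+2) = 208012 · 50/14 = 742900.

742900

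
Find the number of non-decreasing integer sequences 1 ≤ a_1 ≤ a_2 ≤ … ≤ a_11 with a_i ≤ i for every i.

Weakly increasing sequences with a_i ≤ i biject with Dyck paths of semilength 11, so there are C_11.
C_11 = 58786.

58786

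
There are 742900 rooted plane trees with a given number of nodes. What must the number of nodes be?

14

Rooted ordered trees on m nodes are counted by C_{m−1}, and C_13 = 742900.
So the index is 13, and the number of nodes is 13 + 1 = 14.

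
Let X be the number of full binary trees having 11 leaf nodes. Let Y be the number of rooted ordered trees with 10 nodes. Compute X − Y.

11934

Full binary trees with 11 leaves have 11−1 = 10 internal nodes, so there are C_10 of them. So X = C_10 = 16796.
A rooted plane tree on 10 nodes has 9 edges, and such trees are counted by C_9. So Y = C_9 = 4862.
X − Y = 16796 − 4862 = 11934.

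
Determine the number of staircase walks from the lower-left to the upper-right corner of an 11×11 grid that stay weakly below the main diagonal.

58786

Sub-diagonal monotone paths from (0,0) to (11,11) biject with Dyck paths of semilength 11, giving C_11.
C_11 = C(22,11)/12 = 705432/12 = 58786.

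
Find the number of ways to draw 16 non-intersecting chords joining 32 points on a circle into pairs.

Non-crossing perfect matchings of 2n points on a circle are counted by C_n; with 32 points, n = 16.
C_16 = C(32,16)/17 = 601080390/17 = 35357670.

35357670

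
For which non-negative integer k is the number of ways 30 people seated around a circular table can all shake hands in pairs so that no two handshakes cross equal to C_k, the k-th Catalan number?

Non-crossing handshake pairings of 2n people are counted by C_n; 30 people gives n = 15.

15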